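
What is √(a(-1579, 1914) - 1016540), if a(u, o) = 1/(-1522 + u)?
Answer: I*√9775252967641/3101 ≈ 1008.2*I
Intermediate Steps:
√(a(-1579, 1914) - 1016540) = √(1/(-1522 - 1579) - 1016540) = √(1/(-3101) - 1016540) = √(-1/3101 - 1016540) = √(-3152290541/3101) = I*√9775252967641/3101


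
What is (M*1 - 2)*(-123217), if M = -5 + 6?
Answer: 123217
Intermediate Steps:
M = 1
(M*1 - 2)*(-123217) = (1*1 - 2)*(-123217) = (1 - 2)*(-123217) = -1*(-123217) = 123217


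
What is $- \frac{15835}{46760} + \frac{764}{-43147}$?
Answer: $- \frac{143791477}{403510744} \approx -0.35635$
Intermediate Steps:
$- \frac{15835}{46760} + \frac{764}{-43147} = \left(-15835\right) \frac{1}{46760} + 764 \left(- \frac{1}{43147}\right) = - \frac{3167}{9352} - \frac{764}{43147} = - \frac{143791477}{403510744}$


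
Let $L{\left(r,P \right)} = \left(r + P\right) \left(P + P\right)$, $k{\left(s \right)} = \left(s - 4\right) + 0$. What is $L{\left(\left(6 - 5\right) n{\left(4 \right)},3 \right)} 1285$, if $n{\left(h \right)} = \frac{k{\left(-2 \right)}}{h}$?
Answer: $11565$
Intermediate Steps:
$k{\left(s \right)} = -4 + s$ ($k{\left(s \right)} = \left(-4 + s\right) + 0 = -4 + s$)
$n{\left(h \right)} = - \frac{6}{h}$ ($n{\left(h \right)} = \frac{-4 - 2}{h} = - \frac{6}{h}$)
$L{\left(r,P \right)} = 2 P \left(P + r\right)$ ($L{\left(r,P \right)} = \left(P + r\right) 2 P = 2 P \left(P + r\right)$)
$L{\left(\left(6 - 5\right) n{\left(4 \right)},3 \right)} 1285 = 2 \cdot 3 \left(3 + \left(6 - 5\right) \left(- \frac{6}{4}\right)\right) 1285 = 2 \cdot 3 \left(3 + 1 \left(\left(-6\right) \frac{1}{4}\right)\right) 1285 = 2 \cdot 3 \left(3 + 1 \left(- \frac{3}{2}\right)\right) 1285 = 2 \cdot 3 \left(3 - \frac{3}{2}\right) 1285 = 2 \cdot 3 \cdot \frac{3}{2} \cdot 1285 = 9 \cdot 1285 = 11565$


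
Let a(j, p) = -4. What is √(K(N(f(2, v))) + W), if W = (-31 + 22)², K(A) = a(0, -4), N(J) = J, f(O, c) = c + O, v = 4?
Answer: √77 ≈ 8.7750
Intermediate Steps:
f(O, c) = O + c
K(A) = -4
W = 81 (W = (-9)² = 81)
√(K(N(f(2, v))) + W) = √(-4 + 81) = √77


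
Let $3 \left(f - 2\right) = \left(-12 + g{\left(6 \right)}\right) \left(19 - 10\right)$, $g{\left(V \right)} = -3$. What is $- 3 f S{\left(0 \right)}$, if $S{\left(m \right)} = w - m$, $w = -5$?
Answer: $-645$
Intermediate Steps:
$f = -43$ ($f = 2 + \frac{\left(-12 - 3\right) \left(19 - 10\right)}{3} = 2 + \frac{\left(-15\right) 9}{3} = 2 + \frac{1}{3} \left(-135\right) = 2 - 45 = -43$)
$S{\left(m \right)} = -5 - m$
$- 3 f S{\left(0 \right)} = \left(-3\right) \left(-43\right) \left(-5 - 0\right) = 129 \left(-5 + 0\right) = 129 \left(-5\right) = -645$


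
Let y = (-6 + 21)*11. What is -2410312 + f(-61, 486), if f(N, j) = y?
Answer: -2410147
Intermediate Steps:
y = 165 (y = 15*11 = 165)
f(N, j) = 165
-2410312 + f(-61, 486) = -2410312 + 165 = -2410147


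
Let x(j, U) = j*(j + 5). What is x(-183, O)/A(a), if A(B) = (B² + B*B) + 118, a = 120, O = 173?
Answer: 16287/14459 ≈ 1.1264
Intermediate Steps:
x(j, U) = j*(5 + j)
A(B) = 118 + 2*B² (A(B) = (B² + B²) + 118 = 2*B² + 118 = 118 + 2*B²)
x(-183, O)/A(a) = (-183*(5 - 183))/(118 + 2*120²) = (-183*(-178))/(118 + 2*14400) = 32574/(118 + 28800) = 32574/28918 = 32574*(1/28918) = 16287/14459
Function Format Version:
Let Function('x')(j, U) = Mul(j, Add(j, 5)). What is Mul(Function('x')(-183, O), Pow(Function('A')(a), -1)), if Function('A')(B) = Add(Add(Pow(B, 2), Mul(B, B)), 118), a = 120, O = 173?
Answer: Rational(16287, 14459) ≈ 1.1264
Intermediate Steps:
Function('x')(j, U) = Mul(j, Add(5, j))
Function('A')(B) = Add(118, Mul(2, Pow(B, 2))) (Function('A')(B) = Add(Add(Pow(B, 2), Pow(B, 2)), 118) = Add(Mul(2, Pow(B, 2)), 118) = Add(118, Mul(2, Pow(B, 2))))
Mul(Function('x')(-183, O), Pow(Function('A')(a), -1)) = Mul(Mul(-183, Add(5, -183)), Pow(Add(118, Mul(2, Pow(120, 2))), -1)) = Mul(Mul(-183, -178), Pow(Add(118, Mul(2, 14400)), -1)) = Mul(32574, Pow(Add(118, 28800), -1)) = Mul(32574, Pow(28918, -1)) = Mul(32574, Rational(1, 28918)) = Rational(16287, 14459)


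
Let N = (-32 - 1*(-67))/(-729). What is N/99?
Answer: -35/72171 ≈ -0.00048496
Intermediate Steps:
N = -35/729 (N = (-32 + 67)*(-1/729) = 35*(-1/729) = -35/729 ≈ -0.048011)
N/99 = -35/729/99 = -35/729*1/99 = -35/72171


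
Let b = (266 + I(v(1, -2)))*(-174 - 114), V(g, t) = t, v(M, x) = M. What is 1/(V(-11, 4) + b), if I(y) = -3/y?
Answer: -1/75740 ≈ -1.3203e-5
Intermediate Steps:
b = -75744 (b = (266 - 3/1)*(-174 - 114) = (266 - 3*1)*(-288) = (266 - 3)*(-288) = 263*(-288) = -75744)
1/(V(-11, 4) + b) = 1/(4 - 75744) = 1/(-75740) = -1/75740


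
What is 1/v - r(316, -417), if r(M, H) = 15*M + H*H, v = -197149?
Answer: -35216528722/197149 ≈ -1.7863e+5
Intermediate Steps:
r(M, H) = H² + 15*M (r(M, H) = 15*M + H² = H² + 15*M)
1/v - r(316, -417) = 1/(-197149) - ((-417)² + 15*316) = -1/197149 - (173889 + 4740) = -1/197149 - 1*178629 = -1/197149 - 178629 = -35216528722/197149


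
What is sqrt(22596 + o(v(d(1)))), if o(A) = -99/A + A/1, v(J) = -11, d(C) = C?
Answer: sqrt(22594) ≈ 150.31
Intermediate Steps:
o(A) = A - 99/A (o(A) = -99/A + A*1 = -99/A + A = A - 99/A)
sqrt(22596 + o(v(d(1)))) = sqrt(22596 + (-11 - 99/(-11))) = sqrt(22596 + (-11 - 99*(-1/11))) = sqrt(22596 + (-11 + 9)) = sqrt(22596 - 2) = sqrt(22594)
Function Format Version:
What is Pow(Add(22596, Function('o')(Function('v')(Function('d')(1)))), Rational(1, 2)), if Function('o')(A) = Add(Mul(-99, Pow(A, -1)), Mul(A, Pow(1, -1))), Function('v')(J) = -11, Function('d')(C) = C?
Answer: Pow(22594, Rational(1, 2)) ≈ 150.31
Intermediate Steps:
Function('o')(A) = Add(A, Mul(-99, Pow(A, -1))) (Function('o')(A) = Add(Mul(-99, Pow(A, -1)), Mul(A, 1)) = Add(Mul(-99, Pow(A, -1)), A) = Add(A, Mul(-99, Pow(A, -1))))
Pow(Add(22596, Function('o')(Function('v')(Function('d')(1)))), Rational(1, 2)) = Pow(Add(22596, Add(-11, Mul(-99, Pow(-11, -1)))), Rational(1, 2)) = Pow(Add(22596, Add(-11, Mul(-99, Rational(-1, 11)))), Rational(1, 2)) = Pow(Add(22596, Add(-11, 9)), Rational(1, 2)) = Pow(Add(22596, -2), Rational(1, 2)) = Pow(22594, Rational(1, 2))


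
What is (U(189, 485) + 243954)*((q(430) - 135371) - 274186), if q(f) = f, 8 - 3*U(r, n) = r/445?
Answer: -133245283658047/1335 ≈ -9.9809e+10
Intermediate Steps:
U(r, n) = 8/3 - r/1335 (U(r, n) = 8/3 - r/(3*445) = 8/3 - r/1335)
(U(189, 485) + 243954)*((q(430) - 135371) - 274186) = ((8/3 - 1/1335*189) + 243954)*((430 - 135371) - 274186) = ((8/3 - 63/445) + 243954)*(-134941 - 274186) = (3371/1335 + 243954)*(-409127) = (325681961/1335)*(-409127) = -133245283658047/1335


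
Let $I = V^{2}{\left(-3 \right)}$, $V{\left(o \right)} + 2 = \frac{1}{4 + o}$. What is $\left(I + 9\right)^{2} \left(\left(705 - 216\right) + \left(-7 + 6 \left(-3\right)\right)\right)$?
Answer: $46400$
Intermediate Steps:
$V{\left(o \right)} = -2 + \frac{1}{4 + o}$
$I = 1$ ($I = \left(\frac{-7 - -6}{4 - 3}\right)^{2} = \left(\frac{-7 + 6}{1}\right)^{2} = \left(1 \left(-1\right)\right)^{2} = \left(-1\right)^{2} = 1$)
$\left(I + 9\right)^{2} \left(\left(705 - 216\right) + \left(-7 + 6 \left(-3\right)\right)\right) = \left(1 + 9\right)^{2} \left(\left(705 - 216\right) + \left(-7 + 6 \left(-3\right)\right)\right) = 10^{2} \left(\left(705 - 216\right) - 25\right) = 100 \left(489 - 25\right) = 100 \cdot 464 = 46400$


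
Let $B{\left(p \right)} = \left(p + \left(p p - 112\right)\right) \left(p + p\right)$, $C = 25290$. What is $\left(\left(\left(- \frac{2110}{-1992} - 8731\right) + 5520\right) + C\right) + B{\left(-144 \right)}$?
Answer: $- \frac{5852655301}{996} \approx -5.8762 \cdot 10^{6}$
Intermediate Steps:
$B{\left(p \right)} = 2 p \left(-112 + p + p^{2}\right)$ ($B{\left(p \right)} = \left(p + \left(p^{2} - 112\right)\right) 2 p = \left(p + \left(-112 + p^{2}\right)\right) 2 p = \left(-112 + p + p^{2}\right) 2 p = 2 p \left(-112 + p + p^{2}\right)$)
$\left(\left(\left(- \frac{2110}{-1992} - 8731\right) + 5520\right) + C\right) + B{\left(-144 \right)} = \left(\left(\left(- \frac{2110}{-1992} - 8731\right) + 5520\right) + 25290\right) + 2 \left(-144\right) \left(-112 - 144 + \left(-144\right)^{2}\right) = \left(\left(\left(\left(-2110\right) \left(- \frac{1}{1992}\right) - 8731\right) + 5520\right) + 25290\right) + 2 \left(-144\right) \left(-112 - 144 + 20736\right) = \left(\left(\left(\frac{1055}{996} - 8731\right) + 5520\right) + 25290\right) + 2 \left(-144\right) 20480 = \left(\left(- \frac{8695021}{996} + 5520\right) + 25290\right) - 5898240 = \left(- \frac{3197101}{996} + 25290\right) - 5898240 = \frac{21991739}{996} - 5898240 = - \frac{5852655301}{996}$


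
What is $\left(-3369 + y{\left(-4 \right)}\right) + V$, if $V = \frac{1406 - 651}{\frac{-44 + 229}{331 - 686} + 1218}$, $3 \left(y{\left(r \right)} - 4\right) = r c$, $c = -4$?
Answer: $- \frac{871078024}{259323} \approx -3359.0$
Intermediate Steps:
$y{\left(r \right)} = 4 - \frac{4 r}{3}$ ($y{\left(r \right)} = 4 + \frac{r \left(-4\right)}{3} = 4 + \frac{\left(-4\right) r}{3} = 4 - \frac{4 r}{3}$)
$V = \frac{53605}{86441}$ ($V = \frac{755}{\frac{185}{-355} + 1218} = \frac{755}{185 \left(- \frac{1}{355}\right) + 1218} = \frac{755}{- \frac{37}{71} + 1218} = \frac{755}{\frac{86441}{71}} = 755 \cdot \frac{71}{86441} = \frac{53605}{86441} \approx 0.62013$)
$\left(-3369 + y{\left(-4 \right)}\right) + V = \left(-3369 + \left(4 - - \frac{16}{3}\right)\right) + \frac{53605}{86441} = \left(-3369 + \left(4 + \frac{16}{3}\right)\right) + \frac{53605}{86441} = \left(-3369 + \frac{28}{3}\right) + \frac{53605}{86441} = - \frac{10079}{3} + \frac{53605}{86441} = - \frac{871078024}{259323}$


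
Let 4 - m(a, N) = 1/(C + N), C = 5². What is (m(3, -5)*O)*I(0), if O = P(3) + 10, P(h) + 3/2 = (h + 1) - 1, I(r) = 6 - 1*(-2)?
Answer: 1817/5 ≈ 363.40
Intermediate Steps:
I(r) = 8 (I(r) = 6 + 2 = 8)
P(h) = -3/2 + h (P(h) = -3/2 + ((h + 1) - 1) = -3/2 + ((1 + h) - 1) = -3/2 + h)
O = 23/2 (O = (-3/2 + 3) + 10 = 3/2 + 10 = 23/2 ≈ 11.500)
C = 25
m(a, N) = 4 - 1/(25 + N)
(m(3, -5)*O)*I(0) = (((99 + 4*(-5))/(25 - 5))*(23/2))*8 = (((99 - 20)/20)*(23/2))*8 = (((1/20)*79)*(23/2))*8 = ((79/20)*(23/2))*8 = (1817/40)*8 = 1817/5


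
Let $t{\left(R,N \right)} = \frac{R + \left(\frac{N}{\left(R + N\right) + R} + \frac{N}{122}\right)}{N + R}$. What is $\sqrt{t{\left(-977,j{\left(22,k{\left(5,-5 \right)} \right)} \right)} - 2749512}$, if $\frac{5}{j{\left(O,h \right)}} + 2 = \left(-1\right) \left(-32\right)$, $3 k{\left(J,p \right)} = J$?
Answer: $\frac{i \sqrt{193195094813835006066831826}}{8382437366} \approx 1658.2 i$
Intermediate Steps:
$k{\left(J,p \right)} = \frac{J}{3}$
$j{\left(O,h \right)} = \frac{1}{6}$ ($j{\left(O,h \right)} = \frac{5}{-2 - -32} = \frac{5}{-2 + 32} = \frac{5}{30} = 5 \cdot \frac{1}{30} = \frac{1}{6}$)
$t{\left(R,N \right)} = \frac{R + \frac{N}{122} + \frac{N}{N + 2 R}}{N + R}$ ($t{\left(R,N \right)} = \frac{R + \left(\frac{N}{\left(N + R\right) + R} + N \frac{1}{122}\right)}{N + R} = \frac{R + \left(\frac{N}{N + 2 R} + \frac{N}{122}\right)}{N + R} = \frac{R + \left(\frac{N}{122} + \frac{N}{N + 2 R}\right)}{N + R} = \frac{R + \frac{N}{122} + \frac{N}{N + 2 R}}{N + R}$)
$\sqrt{t{\left(-977,j{\left(22,k{\left(5,-5 \right)} \right)} \right)} - 2749512} = \sqrt{\frac{\left(\frac{1}{6}\right)^{2} + 122 \cdot \frac{1}{6} + 244 \left(-977\right)^{2} + 124 \cdot \frac{1}{6} \left(-977\right)}{122 \left(\left(\frac{1}{6}\right)^{2} + 2 \left(-977\right)^{2} + 3 \cdot \frac{1}{6} \left(-977\right)\right)} - 2749512} = \sqrt{\frac{\frac{1}{36} + \frac{61}{3} + 244 \cdot 954529 - \frac{60574}{3}}{122 \left(\frac{1}{36} + 2 \cdot 954529 - \frac{977}{2}\right)} - 2749512} = \sqrt{\frac{\frac{1}{36} + \frac{61}{3} + 232905076 - \frac{60574}{3}}{122 \left(\frac{1}{36} + 1909058 - \frac{977}{2}\right)} - 2749512} = \sqrt{\frac{1}{122} \frac{1}{\frac{68708503}{36}} \cdot \frac{8383856581}{36} - 2749512} = \sqrt{\frac{1}{122} \cdot \frac{36}{68708503} \cdot \frac{8383856581}{36} - 2749512} = \sqrt{\frac{8383856581}{8382437366} - 2749512} = \sqrt{- \frac{23047603743208811}{8382437366}} = \frac{i \sqrt{193195094813835006066831826}}{8382437366}$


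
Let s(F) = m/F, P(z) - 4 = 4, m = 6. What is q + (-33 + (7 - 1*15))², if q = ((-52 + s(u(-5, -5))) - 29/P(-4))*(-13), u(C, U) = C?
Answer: 96789/40 ≈ 2419.7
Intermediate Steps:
P(z) = 8 (P(z) = 4 + 4 = 8)
s(F) = 6/F
q = 29549/40 (q = ((-52 + 6/(-5)) - 29/8)*(-13) = ((-52 + 6*(-⅕)) - 29*⅛)*(-13) = ((-52 - 6/5) - 29/8)*(-13) = (-266/5 - 29/8)*(-13) = -2273/40*(-13) = 29549/40 ≈ 738.72)
q + (-33 + (7 - 1*15))² = 29549/40 + (-33 + (7 - 1*15))² = 29549/40 + (-33 + (7 - 15))² = 29549/40 + (-33 - 8)² = 29549/40 + (-41)² = 29549/40 + 1681 = 96789/40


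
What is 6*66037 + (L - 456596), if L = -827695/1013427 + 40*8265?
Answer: 273853496807/1013427 ≈ 2.7023e+5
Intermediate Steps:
L = 335038138505/1013427 (L = -827695*1/1013427 + 330600 = -827695/1013427 + 330600 = 335038138505/1013427 ≈ 3.3060e+5)
6*66037 + (L - 456596) = 6*66037 + (335038138505/1013427 - 456596) = 396222 - 127688575987/1013427 = 273853496807/1013427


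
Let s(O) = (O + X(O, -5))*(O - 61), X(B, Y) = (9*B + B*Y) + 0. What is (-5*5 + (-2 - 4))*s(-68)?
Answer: -1359660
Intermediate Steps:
X(B, Y) = 9*B + B*Y
s(O) = 5*O*(-61 + O) (s(O) = (O + O*(9 - 5))*(O - 61) = (O + O*4)*(-61 + O) = (O + 4*O)*(-61 + O) = (5*O)*(-61 + O) = 5*O*(-61 + O))
(-5*5 + (-2 - 4))*s(-68) = (-5*5 + (-2 - 4))*(5*(-68)*(-61 - 68)) = (-25 - 6)*(5*(-68)*(-129)) = -31*43860 = -1359660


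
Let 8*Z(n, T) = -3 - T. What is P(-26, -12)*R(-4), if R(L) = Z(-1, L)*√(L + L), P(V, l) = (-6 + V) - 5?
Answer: -37*I*√2/4 ≈ -13.081*I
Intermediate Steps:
Z(n, T) = -3/8 - T/8 (Z(n, T) = (-3 - T)/8 = -3/8 - T/8)
P(V, l) = -11 + V
R(L) = √2*√L*(-3/8 - L/8) (R(L) = (-3/8 - L/8)*√(L + L) = (-3/8 - L/8)*√(2*L) = (-3/8 - L/8)*(√2*√L) = √2*√L*(-3/8 - L/8))
P(-26, -12)*R(-4) = (-11 - 26)*(√2*√(-4)*(-3 - 1*(-4))/8) = -37*√2*2*I*(-3 + 4)/8 = -37*√2*2*I/8 = -37*I*√2/4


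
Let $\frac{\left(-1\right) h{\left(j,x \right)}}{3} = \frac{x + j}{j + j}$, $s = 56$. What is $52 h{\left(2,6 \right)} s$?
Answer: $-17472$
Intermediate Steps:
$h{\left(j,x \right)} = - \frac{3 \left(j + x\right)}{2 j}$ ($h{\left(j,x \right)} = - 3 \frac{x + j}{j + j} = - 3 \frac{j + x}{2 j} = - \frac{3 \left(j + x\right)}{2 j}$)
$52 h{\left(2,6 \right)} s = 52 \frac{3 \left(\left(-1\right) 2 - 6\right)}{2 \cdot 2} \cdot 56 = 52 \cdot \frac{3}{2} \cdot \frac{1}{2} \left(-2 - 6\right) 56 = 52 \cdot \frac{3}{2} \cdot \frac{1}{2} \left(-8\right) 56 = 52 \left(-6\right) 56 = \left(-312\right) 56 = -17472$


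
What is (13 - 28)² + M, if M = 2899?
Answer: 3124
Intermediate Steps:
(13 - 28)² + M = (13 - 28)² + 2899 = (-15)² + 2899 = 225 + 2899 = 3124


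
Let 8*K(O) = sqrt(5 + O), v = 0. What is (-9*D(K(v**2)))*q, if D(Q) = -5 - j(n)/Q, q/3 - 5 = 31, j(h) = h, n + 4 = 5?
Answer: 4860 + 7776*sqrt(5)/5 ≈ 8337.5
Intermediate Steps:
n = 1 (n = -4 + 5 = 1)
q = 108 (q = 15 + 3*31 = 15 + 93 = 108)
K(O) = sqrt(5 + O)/8
D(Q) = -5 - 1/Q
(-9*D(K(v**2)))*q = -9*(-5 - 1/(sqrt(5 + 0**2)/8))*108 = -9*(-5 - 1/(sqrt(5 + 0)/8))*108 = -9*(-5 - 1/(sqrt(5)/8))*108 = -9*(-5 - 8*sqrt(5)/5)*108 = (45 + 72*sqrt(5)/5)*108 = 4860 + 7776*sqrt(5)/5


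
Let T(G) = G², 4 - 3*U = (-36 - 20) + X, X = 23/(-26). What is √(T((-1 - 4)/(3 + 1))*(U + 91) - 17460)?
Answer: I*√1682698290/312 ≈ 131.48*I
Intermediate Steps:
X = -23/26 (X = 23*(-1/26) = -23/26 ≈ -0.88461)
U = 1583/78 (U = 4/3 - ((-36 - 20) - 23/26)/3 = 4/3 - (-56 - 23/26)/3 = 4/3 - ⅓*(-1479/26) = 4/3 + 493/26 = 1583/78 ≈ 20.295)
√(T((-1 - 4)/(3 + 1))*(U + 91) - 17460) = √(((-1 - 4)/(3 + 1))²*(1583/78 + 91) - 17460) = √((-5/4)²*(8681/78) - 17460) = √((25/16)*(8681/78) - 17460) = √(217025/1248 - 17460) = √(-21573055/1248) = I*√1682698290/312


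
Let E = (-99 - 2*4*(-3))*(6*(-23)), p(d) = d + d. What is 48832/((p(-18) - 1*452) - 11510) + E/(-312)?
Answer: -1659701/44564 ≈ -37.243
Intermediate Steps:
p(d) = 2*d
E = 10350 (E = (-99 - 8*(-3))*(-138) = (-99 + 24)*(-138) = -75*(-138) = 10350)
48832/((p(-18) - 1*452) - 11510) + E/(-312) = 48832/((2*(-18) - 1*452) - 11510) + 10350/(-312) = 48832/((-36 - 452) - 11510) + 10350*(-1/312) = 48832/(-488 - 11510) - 1725/52 = 48832/(-11998) - 1725/52 = 48832*(-1/11998) - 1725/52 = -3488/857 - 1725/52 = -1659701/44564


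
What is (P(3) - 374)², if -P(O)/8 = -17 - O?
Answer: 45796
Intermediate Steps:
P(O) = 136 + 8*O (P(O) = -8*(-17 - O) = 136 + 8*O)
(P(3) - 374)² = ((136 + 8*3) - 374)² = ((136 + 24) - 374)² = (160 - 374)² = (-214)² = 45796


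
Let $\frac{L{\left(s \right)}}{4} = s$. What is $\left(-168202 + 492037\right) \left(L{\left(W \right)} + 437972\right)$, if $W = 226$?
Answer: $142123409460$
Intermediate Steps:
$L{\left(s \right)} = 4 s$
$\left(-168202 + 492037\right) \left(L{\left(W \right)} + 437972\right) = \left(-168202 + 492037\right) \left(4 \cdot 226 + 437972\right) = 323835 \left(904 + 437972\right) = 323835 \cdot 438876 = 142123409460$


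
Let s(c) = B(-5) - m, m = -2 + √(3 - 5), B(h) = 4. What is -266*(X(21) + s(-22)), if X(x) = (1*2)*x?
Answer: -12768 + 266*I*√2 ≈ -12768.0 + 376.18*I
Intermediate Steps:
m = -2 + I*√2 (m = -2 + √(-2) = -2 + I*√2 ≈ -2.0 + 1.4142*I)
s(c) = 6 - I*√2 (s(c) = 4 - (-2 + I*√2) = 4 + (2 - I*√2) = 6 - I*√2)
X(x) = 2*x
-266*(X(21) + s(-22)) = -266*(2*21 + (6 - I*√2)) = -266*(42 + (6 - I*√2)) = -266*(48 - I*√2) = -12768 + 266*I*√2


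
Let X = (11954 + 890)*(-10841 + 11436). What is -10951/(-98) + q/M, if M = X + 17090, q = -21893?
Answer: 20968630064/187652115 ≈ 111.74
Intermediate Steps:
X = 7642180 (X = 12844*595 = 7642180)
M = 7659270 (M = 7642180 + 17090 = 7659270)
-10951/(-98) + q/M = -10951/(-98) - 21893/7659270 = -10951*(-1/98) - 21893*1/7659270 = 10951/98 - 21893/7659270 = 20968630064/187652115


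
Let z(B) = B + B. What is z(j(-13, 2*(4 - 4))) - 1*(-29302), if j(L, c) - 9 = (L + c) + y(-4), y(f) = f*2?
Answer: 29278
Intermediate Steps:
y(f) = 2*f
j(L, c) = 1 + L + c (j(L, c) = 9 + ((L + c) + 2*(-4)) = 9 + ((L + c) - 8) = 9 + (-8 + L + c) = 1 + L + c)
z(B) = 2*B
z(j(-13, 2*(4 - 4))) - 1*(-29302) = 2*(1 - 13 + 2*(4 - 4)) - 1*(-29302) = 2*(1 - 13 + 2*0) + 29302 = 2*(1 - 13 + 0) + 29302 = 2*(-12) + 29302 = -24 + 29302 = 29278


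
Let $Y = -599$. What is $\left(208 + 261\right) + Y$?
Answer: $-130$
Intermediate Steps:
$\left(208 + 261\right) + Y = \left(208 + 261\right) - 599 = 469 - 599 = -130$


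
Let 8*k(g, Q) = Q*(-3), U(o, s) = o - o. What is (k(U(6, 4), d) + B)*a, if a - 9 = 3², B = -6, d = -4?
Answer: -81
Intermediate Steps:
U(o, s) = 0
a = 18 (a = 9 + 3² = 9 + 9 = 18)
k(g, Q) = -3*Q/8 (k(g, Q) = (Q*(-3))/8 = (-3*Q)/8 = -3*Q/8)
(k(U(6, 4), d) + B)*a = (-3/8*(-4) - 6)*18 = (3/2 - 6)*18 = -9/2*18 = -81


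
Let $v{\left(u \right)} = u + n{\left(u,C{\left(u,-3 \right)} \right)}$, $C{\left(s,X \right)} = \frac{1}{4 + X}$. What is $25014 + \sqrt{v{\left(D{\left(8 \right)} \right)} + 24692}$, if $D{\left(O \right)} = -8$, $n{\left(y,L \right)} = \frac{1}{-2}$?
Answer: $25014 + \frac{\sqrt{98734}}{2} \approx 25171.0$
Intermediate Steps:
$n{\left(y,L \right)} = - \frac{1}{2}$
$v{\left(u \right)} = - \frac{1}{2} + u$ ($v{\left(u \right)} = u - \frac{1}{2} = - \frac{1}{2} + u$)
$25014 + \sqrt{v{\left(D{\left(8 \right)} \right)} + 24692} = 25014 + \sqrt{\left(- \frac{1}{2} - 8\right) + 24692} = 25014 + \sqrt{- \frac{17}{2} + 24692} = 25014 + \sqrt{\frac{49367}{2}} = 25014 + \frac{\sqrt{98734}}{2}$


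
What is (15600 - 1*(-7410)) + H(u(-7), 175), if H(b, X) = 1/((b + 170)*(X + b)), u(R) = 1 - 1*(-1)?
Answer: 700516441/30444 ≈ 23010.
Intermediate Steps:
u(R) = 2 (u(R) = 1 + 1 = 2)
H(b, X) = 1/((170 + b)*(X + b))
(15600 - 1*(-7410)) + H(u(-7), 175) = (15600 - 1*(-7410)) + 1/(2² + 170*175 + 170*2 + 175*2) = (15600 + 7410) + 1/(4 + 29750 + 340 + 350) = 23010 + 1/30444 = 700516441/30444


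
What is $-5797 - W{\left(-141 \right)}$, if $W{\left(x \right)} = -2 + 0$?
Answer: $-5795$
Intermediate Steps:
$W{\left(x \right)} = -2$
$-5797 - W{\left(-141 \right)} = -5797 - -2 = -5797 + 2 = -5795$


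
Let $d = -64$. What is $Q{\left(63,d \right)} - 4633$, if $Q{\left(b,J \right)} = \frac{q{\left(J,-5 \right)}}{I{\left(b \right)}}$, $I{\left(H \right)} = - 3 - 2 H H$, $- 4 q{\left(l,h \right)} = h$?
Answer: $- \frac{441321043}{95256} \approx -4633.0$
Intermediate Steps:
$q{\left(l,h \right)} = - \frac{h}{4}$
$I{\left(H \right)} = 6 H^{2}$ ($I{\left(H \right)} = - 3 \left(- 2 H^{2}\right) = 6 H^{2}$)
$Q{\left(b,J \right)} = \frac{5}{24 b^{2}}$ ($Q{\left(b,J \right)} = \frac{\left(- \frac{1}{4}\right) \left(-5\right)}{6 b^{2}} = \frac{5 \frac{1}{6 b^{2}}}{4} = \frac{5}{24 b^{2}}$)
$Q{\left(63,d \right)} - 4633 = \frac{5}{24 \cdot 3969} - 4633 = \frac{5}{24} \cdot \frac{1}{3969} - 4633 = \frac{5}{95256} - 4633 = - \frac{441321043}{95256}$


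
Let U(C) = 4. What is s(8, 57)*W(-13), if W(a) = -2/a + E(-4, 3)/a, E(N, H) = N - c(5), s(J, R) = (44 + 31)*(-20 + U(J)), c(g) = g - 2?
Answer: -10800/13 ≈ -830.77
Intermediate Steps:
c(g) = -2 + g
s(J, R) = -1200 (s(J, R) = (44 + 31)*(-20 + 4) = 75*(-16) = -1200)
E(N, H) = -3 + N (E(N, H) = N - (-2 + 5) = N - 1*3 = N - 3 = -3 + N)
W(a) = -9/a (W(a) = -2/a + (-3 - 4)/a = -2/a - 7/a = -9/a)
s(8, 57)*W(-13) = -(-10800)/(-13) = -(-10800)*(-1)/13 = -1200*9/13 = -10800/13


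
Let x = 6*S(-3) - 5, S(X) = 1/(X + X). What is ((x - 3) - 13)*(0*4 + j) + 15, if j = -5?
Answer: 125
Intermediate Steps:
S(X) = 1/(2*X)
x = -6 (x = 6*((1/2)/(-3)) - 5 = 6*((1/2)*(-1/3)) - 5 = 6*(-1/6) - 5 = -1 - 5 = -6)
((x - 3) - 13)*(0*4 + j) + 15 = ((-6 - 3) - 13)*(0*4 - 5) + 15 = (-9 - 13)*(0 - 5) + 15 = -22*(-5) + 15 = 110 + 15 = 125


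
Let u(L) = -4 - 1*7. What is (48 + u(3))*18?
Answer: 666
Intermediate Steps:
u(L) = -11 (u(L) = -4 - 7 = -11)
(48 + u(3))*18 = (48 - 11)*18 = 37*18 = 666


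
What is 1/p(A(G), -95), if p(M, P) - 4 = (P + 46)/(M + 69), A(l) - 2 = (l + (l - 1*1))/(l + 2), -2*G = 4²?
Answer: 443/1478 ≈ 0.29973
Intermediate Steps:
G = -8 (G = -½*4² = -½*16 = -8)
A(l) = 2 + (-1 + 2*l)/(2 + l) (A(l) = 2 + (l + (l - 1*1))/(l + 2) = 2 + (l + (l - 1))/(2 + l) = 2 + (l + (-1 + l))/(2 + l) = 2 + (-1 + 2*l)/(2 + l))
p(M, P) = 4 + (46 + P)/(69 + M) (p(M, P) = 4 + (P + 46)/(M + 69) = 4 + (46 + P)/(69 + M))
1/p(A(G), -95) = 1/((322 - 95 + 4*((3 + 4*(-8))/(2 - 8)))/(69 + (3 + 4*(-8))/(2 - 8))) = 1/((322 - 95 + 4*((3 - 32)/(-6)))/(69 + (3 - 32)/(-6))) = 1/((322 - 95 + 4*(-⅙*(-29)))/(69 - ⅙*(-29))) = 1/((322 - 95 + 4*(29/6))/(69 + 29/6)) = 1/((322 - 95 + 58/3)/(443/6)) = 1/((6/443)*(739/3)) = 1/(1478/443) = 443/1478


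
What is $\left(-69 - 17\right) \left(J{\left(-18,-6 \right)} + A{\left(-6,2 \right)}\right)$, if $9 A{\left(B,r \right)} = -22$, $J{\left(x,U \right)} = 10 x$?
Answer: $\frac{141212}{9} \approx 15690.0$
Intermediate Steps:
$A{\left(B,r \right)} = - \frac{22}{9}$ ($A{\left(B,r \right)} = \frac{1}{9} \left(-22\right) = - \frac{22}{9}$)
$\left(-69 - 17\right) \left(J{\left(-18,-6 \right)} + A{\left(-6,2 \right)}\right) = \left(-69 - 17\right) \left(10 \left(-18\right) - \frac{22}{9}\right) = - 86 \left(-180 - \frac{22}{9}\right) = \left(-86\right) \left(- \frac{1642}{9}\right) = \frac{141212}{9}$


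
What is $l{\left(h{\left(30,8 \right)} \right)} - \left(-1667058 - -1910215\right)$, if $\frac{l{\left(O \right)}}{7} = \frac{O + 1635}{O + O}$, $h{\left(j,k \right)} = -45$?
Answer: $- \frac{729842}{3} \approx -2.4328 \cdot 10^{5}$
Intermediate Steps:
$l{\left(O \right)} = \frac{7 \left(1635 + O\right)}{2 O}$ ($l{\left(O \right)} = 7 \frac{O + 1635}{O + O} = 7 \frac{1635 + O}{2 O} = \frac{7 \left(1635 + O\right)}{2 O}$)
$l{\left(h{\left(30,8 \right)} \right)} - \left(-1667058 - -1910215\right) = \frac{7 \left(1635 - 45\right)}{2 \left(-45\right)} - \left(-1667058 - -1910215\right) = \frac{7}{2} \left(- \frac{1}{45}\right) 1590 - \left(-1667058 + 1910215\right) = - \frac{371}{3} - 243157 = - \frac{729842}{3}$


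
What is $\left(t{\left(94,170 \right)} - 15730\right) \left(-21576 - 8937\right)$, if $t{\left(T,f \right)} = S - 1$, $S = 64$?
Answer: $478047171$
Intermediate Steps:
$t{\left(T,f \right)} = 63$ ($t{\left(T,f \right)} = 64 - 1 = 63$)
$\left(t{\left(94,170 \right)} - 15730\right) \left(-21576 - 8937\right) = \left(63 - 15730\right) \left(-21576 - 8937\right) = \left(-15667\right) \left(-30513\right) = 478047171$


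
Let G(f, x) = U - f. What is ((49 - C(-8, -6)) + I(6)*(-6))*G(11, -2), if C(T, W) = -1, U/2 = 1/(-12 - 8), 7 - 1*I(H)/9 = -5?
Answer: 33189/5 ≈ 6637.8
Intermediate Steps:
I(H) = 108 (I(H) = 63 - 9*(-5) = 63 + 45 = 108)
U = -1/10 (U = 2/(-12 - 8) = 2/(-20) = 2*(-1/20) = -1/10 ≈ -0.10000)
G(f, x) = -1/10 - f
((49 - C(-8, -6)) + I(6)*(-6))*G(11, -2) = ((49 - 1*(-1)) + 108*(-6))*(-1/10 - 1*11) = ((49 + 1) - 648)*(-1/10 - 11) = (50 - 648)*(-111/10) = -598*(-111/10) = 33189/5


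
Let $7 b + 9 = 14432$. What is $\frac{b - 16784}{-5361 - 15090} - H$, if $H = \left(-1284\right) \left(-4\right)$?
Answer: $- \frac{245050429}{47719} \approx -5135.3$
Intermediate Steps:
$b = \frac{14423}{7}$ ($b = - \frac{9}{7} + \frac{1}{7} \cdot 14432 = - \frac{9}{7} + \frac{14432}{7} = \frac{14423}{7} \approx 2060.4$)
$H = 5136$
$\frac{b - 16784}{-5361 - 15090} - H = \frac{\frac{14423}{7} - 16784}{-5361 - 15090} - 5136 = - \frac{103065}{7 \left(-20451\right)} - 5136 = \left(- \frac{103065}{7}\right) \left(- \frac{1}{20451}\right) - 5136 = \frac{34355}{47719} - 5136 = - \frac{245050429}{47719}$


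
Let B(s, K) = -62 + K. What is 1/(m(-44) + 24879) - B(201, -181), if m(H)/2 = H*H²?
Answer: 35353826/145489 ≈ 243.00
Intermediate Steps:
m(H) = 2*H³ (m(H) = 2*(H*H²) = 2*H³)
1/(m(-44) + 24879) - B(201, -181) = 1/(2*(-44)³ + 24879) - (-62 - 181) = 1/(2*(-85184) + 24879) - 1*(-243) = 1/(-170368 + 24879) + 243 = 1/(-145489) + 243 = -1/145489 + 243 = 35353826/145489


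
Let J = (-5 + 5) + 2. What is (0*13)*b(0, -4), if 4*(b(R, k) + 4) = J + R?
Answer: 0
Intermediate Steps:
J = 2 (J = 0 + 2 = 2)
b(R, k) = -7/2 + R/4 (b(R, k) = -4 + (2 + R)/4 = -4 + (½ + R/4) = -7/2 + R/4)
(0*13)*b(0, -4) = (0*13)*(-7/2 + (¼)*0) = 0*(-7/2 + 0) = 0*(-7/2) = 0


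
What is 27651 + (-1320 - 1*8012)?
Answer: 18319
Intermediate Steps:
27651 + (-1320 - 1*8012) = 27651 + (-1320 - 8012) = 27651 - 9332 = 18319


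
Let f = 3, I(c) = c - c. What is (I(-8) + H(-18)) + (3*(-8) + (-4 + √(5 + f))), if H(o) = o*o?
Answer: 296 + 2*√2 ≈ 298.83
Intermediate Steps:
I(c) = 0
H(o) = o²
(I(-8) + H(-18)) + (3*(-8) + (-4 + √(5 + f))) = (0 + (-18)²) + (3*(-8) + (-4 + √(5 + 3))) = (0 + 324) + (-24 + (-4 + √8)) = 324 + (-24 + (-4 + 2*√2)) = 324 + (-28 + 2*√2) = 296 + 2*√2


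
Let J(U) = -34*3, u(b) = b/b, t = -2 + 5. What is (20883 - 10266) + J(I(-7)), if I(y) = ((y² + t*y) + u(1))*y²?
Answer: 10515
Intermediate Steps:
t = 3
u(b) = 1
I(y) = y²*(1 + y² + 3*y) (I(y) = ((y² + 3*y) + 1)*y² = (1 + y² + 3*y)*y² = y²*(1 + y² + 3*y))
J(U) = -102
(20883 - 10266) + J(I(-7)) = (20883 - 10266) - 102 = 10617 - 102 = 10515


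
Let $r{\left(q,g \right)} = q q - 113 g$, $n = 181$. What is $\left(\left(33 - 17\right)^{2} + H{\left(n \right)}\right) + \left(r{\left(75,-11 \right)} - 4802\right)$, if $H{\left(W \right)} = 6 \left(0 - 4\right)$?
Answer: $2298$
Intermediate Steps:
$r{\left(q,g \right)} = q^{2} - 113 g$
$H{\left(W \right)} = -24$ ($H{\left(W \right)} = 6 \left(-4\right) = -24$)
$\left(\left(33 - 17\right)^{2} + H{\left(n \right)}\right) + \left(r{\left(75,-11 \right)} - 4802\right) = \left(\left(33 - 17\right)^{2} - 24\right) - \left(3559 - 5625\right) = \left(16^{2} - 24\right) + \left(\left(5625 + 1243\right) - 4802\right) = \left(256 - 24\right) + \left(6868 - 4802\right) = 232 + 2066 = 2298$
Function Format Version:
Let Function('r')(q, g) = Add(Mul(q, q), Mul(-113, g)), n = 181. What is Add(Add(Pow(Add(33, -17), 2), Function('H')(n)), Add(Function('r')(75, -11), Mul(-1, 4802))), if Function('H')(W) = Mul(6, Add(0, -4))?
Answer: 2298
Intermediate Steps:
Function('r')(q, g) = Add(Pow(q, 2), Mul(-113, g))
Function('H')(W) = -24 (Function('H')(W) = Mul(6, -4) = -24)
Add(Add(Pow(Add(33, -17), 2), Function('H')(n)), Add(Function('r')(75, -11), Mul(-1, 4802))) = Add(Add(Pow(Add(33, -17), 2), -24), Add(Add(Pow(75, 2), Mul(-113, -11)), Mul(-1, 4802))) = Add(Add(Pow(16, 2), -24), Add(Add(5625, 1243), -4802)) = Add(Add(256, -24), Add(6868, -4802)) = Add(232, 2066) = 2298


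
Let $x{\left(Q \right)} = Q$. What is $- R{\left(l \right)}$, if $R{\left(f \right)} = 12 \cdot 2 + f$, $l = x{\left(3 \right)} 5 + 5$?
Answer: $-44$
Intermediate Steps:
$l = 20$ ($l = 3 \cdot 5 + 5 = 15 + 5 = 20$)
$R{\left(f \right)} = 24 + f$
$- R{\left(l \right)} = - (24 + 20) = \left(-1\right) 44 = -44$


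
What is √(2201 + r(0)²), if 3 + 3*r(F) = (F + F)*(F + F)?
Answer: √2202 ≈ 46.925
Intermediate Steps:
r(F) = -1 + 4*F²/3 (r(F) = -1 + ((F + F)*(F + F))/3 = -1 + ((2*F)*(2*F))/3 = -1 + (4*F²)/3 = -1 + 4*F²/3)
√(2201 + r(0)²) = √(2201 + (-1 + (4/3)*0²)²) = √(2201 + (-1 + (4/3)*0)²) = √(2201 + (-1 + 0)²) = √(2201 + (-1)²) = √(2201 + 1) = √2202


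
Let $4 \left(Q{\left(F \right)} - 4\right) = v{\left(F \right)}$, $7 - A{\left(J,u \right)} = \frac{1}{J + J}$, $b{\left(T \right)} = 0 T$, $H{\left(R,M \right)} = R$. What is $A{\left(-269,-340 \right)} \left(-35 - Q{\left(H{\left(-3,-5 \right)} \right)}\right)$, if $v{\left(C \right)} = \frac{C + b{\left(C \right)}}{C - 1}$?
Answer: $- \frac{2361909}{8608} \approx -274.39$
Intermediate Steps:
$b{\left(T \right)} = 0$
$v{\left(C \right)} = \frac{C}{-1 + C}$ ($v{\left(C \right)} = \frac{C + 0}{C - 1} = \frac{C}{-1 + C}$)
$A{\left(J,u \right)} = 7 - \frac{1}{2 J}$ ($A{\left(J,u \right)} = 7 - \frac{1}{J + J} = 7 - \frac{1}{2 J}$)
$Q{\left(F \right)} = 4 + \frac{F}{4 \left(-1 + F\right)}$ ($Q{\left(F \right)} = 4 + \frac{F \frac{1}{-1 + F}}{4} = 4 + \frac{F}{4 \left(-1 + F\right)}$)
$A{\left(-269,-340 \right)} \left(-35 - Q{\left(H{\left(-3,-5 \right)} \right)}\right) = \left(7 - \frac{1}{2 \left(-269\right)}\right) \left(-35 - \frac{-16 + 17 \left(-3\right)}{4 \left(-1 - 3\right)}\right) = \left(7 - - \frac{1}{538}\right) \left(-35 - \frac{-16 - 51}{4 \left(-4\right)}\right) = \left(7 + \frac{1}{538}\right) \left(-35 - \frac{1}{4} \left(- \frac{1}{4}\right) \left(-67\right)\right) = \frac{3767 \left(-35 - \frac{67}{16}\right)}{538} = \frac{3767}{538} \left(- \frac{627}{16}\right) = - \frac{2361909}{8608}$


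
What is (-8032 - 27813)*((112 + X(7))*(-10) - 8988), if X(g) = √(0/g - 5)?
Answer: 362321260 + 358450*I*√5 ≈ 3.6232e+8 + 8.0152e+5*I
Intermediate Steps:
X(g) = I*√5 (X(g) = √(0 - 5) = √(-5) = I*√5)
(-8032 - 27813)*((112 + X(7))*(-10) - 8988) = (-8032 - 27813)*((112 + I*√5)*(-10) - 8988) = -35845*((-1120 - 10*I*√5) - 8988) = -35845*(-10108 - 10*I*√5) = 362321260 + 358450*I*√5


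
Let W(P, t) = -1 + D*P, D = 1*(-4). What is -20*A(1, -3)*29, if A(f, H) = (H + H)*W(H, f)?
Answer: 38280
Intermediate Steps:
D = -4
W(P, t) = -1 - 4*P
A(f, H) = 2*H*(-1 - 4*H) (A(f, H) = (H + H)*(-1 - 4*H) = (2*H)*(-1 - 4*H) = 2*H*(-1 - 4*H))
-20*A(1, -3)*29 = -(-40)*(-3)*(1 + 4*(-3))*29 = -(-40)*(-3)*(1 - 12)*29 = -(-40)*(-3)*(-11)*29 = -20*(-66)*29 = 1320*29 = 38280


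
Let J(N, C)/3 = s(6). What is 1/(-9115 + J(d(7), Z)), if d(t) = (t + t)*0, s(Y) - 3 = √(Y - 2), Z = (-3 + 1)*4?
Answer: -1/9100 ≈ -0.00010989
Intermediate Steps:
Z = -8 (Z = -2*4 = -8)
s(Y) = 3 + √(-2 + Y) (s(Y) = 3 + √(Y - 2) = 3 + √(-2 + Y))
d(t) = 0 (d(t) = (2*t)*0 = 0)
J(N, C) = 15 (J(N, C) = 3*(3 + √(-2 + 6)) = 3*(3 + √4) = 3*(3 + 2) = 3*5 = 15)
1/(-9115 + J(d(7), Z)) = 1/(-9115 + 15) = 1/(-9100) = -1/9100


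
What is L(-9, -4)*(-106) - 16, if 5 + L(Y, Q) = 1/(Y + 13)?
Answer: 975/2 ≈ 487.50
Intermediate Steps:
L(Y, Q) = -5 + 1/(13 + Y) (L(Y, Q) = -5 + 1/(Y + 13) = -5 + 1/(13 + Y))
L(-9, -4)*(-106) - 16 = ((-64 - 5*(-9))/(13 - 9))*(-106) - 16 = ((-64 + 45)/4)*(-106) - 16 = ((¼)*(-19))*(-106) - 16 = -19/4*(-106) - 16 = 1007/2 - 16 = 975/2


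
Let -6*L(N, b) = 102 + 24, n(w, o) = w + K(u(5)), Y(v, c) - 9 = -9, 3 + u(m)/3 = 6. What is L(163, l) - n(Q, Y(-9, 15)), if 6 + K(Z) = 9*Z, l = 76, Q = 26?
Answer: -122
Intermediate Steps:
u(m) = 9 (u(m) = -9 + 3*6 = -9 + 18 = 9)
Y(v, c) = 0 (Y(v, c) = 9 - 9 = 0)
K(Z) = -6 + 9*Z
n(w, o) = 75 + w (n(w, o) = w + (-6 + 9*9) = w + (-6 + 81) = w + 75 = 75 + w)
L(N, b) = -21 (L(N, b) = -(102 + 24)/6 = -1/6*126 = -21)
L(163, l) - n(Q, Y(-9, 15)) = -21 - (75 + 26) = -21 - 1*101 = -21 - 101 = -122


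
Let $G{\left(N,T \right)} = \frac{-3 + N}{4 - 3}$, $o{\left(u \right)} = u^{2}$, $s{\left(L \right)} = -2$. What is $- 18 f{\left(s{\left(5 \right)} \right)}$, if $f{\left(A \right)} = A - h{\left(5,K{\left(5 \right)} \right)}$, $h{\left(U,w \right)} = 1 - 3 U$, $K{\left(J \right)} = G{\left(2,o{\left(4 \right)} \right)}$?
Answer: $-216$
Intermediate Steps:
$G{\left(N,T \right)} = -3 + N$ ($G{\left(N,T \right)} = \frac{-3 + N}{1} = \left(-3 + N\right) 1 = -3 + N$)
$K{\left(J \right)} = -1$ ($K{\left(J \right)} = -3 + 2 = -1$)
$f{\left(A \right)} = 14 + A$ ($f{\left(A \right)} = A - \left(1 - 15\right) = A - -14 = A + 14 = 14 + A$)
$- 18 f{\left(s{\left(5 \right)} \right)} = - 18 \left(14 - 2\right) = \left(-18\right) 12 = -216$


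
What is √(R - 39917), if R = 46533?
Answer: 2*√1654 ≈ 81.339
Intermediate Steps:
√(R - 39917) = √(46533 - 39917) = √6616 = 2*√1654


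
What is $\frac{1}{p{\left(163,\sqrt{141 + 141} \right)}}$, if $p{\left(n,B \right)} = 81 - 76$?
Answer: $\frac{1}{5} \approx 0.2$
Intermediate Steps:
$p{\left(n,B \right)} = 5$ ($p{\left(n,B \right)} = 81 - 76 = 5$)
$\frac{1}{p{\left(163,\sqrt{141 + 141} \right)}} = \frac{1}{5}$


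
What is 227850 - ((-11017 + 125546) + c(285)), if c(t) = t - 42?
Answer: 113078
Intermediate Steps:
c(t) = -42 + t
227850 - ((-11017 + 125546) + c(285)) = 227850 - ((-11017 + 125546) + (-42 + 285)) = 227850 - (114529 + 243) = 227850 - 1*114772 = 227850 - 114772 = 113078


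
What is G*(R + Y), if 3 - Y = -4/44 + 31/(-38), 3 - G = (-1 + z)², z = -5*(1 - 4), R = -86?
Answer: 6622795/418 ≈ 15844.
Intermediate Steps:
z = 15 (z = -5*(-3) = 15)
G = -193 (G = 3 - (-1 + 15)² = 3 - 1*14² = 3 - 1*196 = 3 - 196 = -193)
Y = 1633/418 (Y = 3 - (-4/44 + 31/(-38)) = 3 - (-4*1/44 + 31*(-1/38)) = 3 - (-1/11 - 31/38) = 3 - 1*(-379/418) = 3 + 379/418 = 1633/418 ≈ 3.9067)
G*(R + Y) = -193*(-86 + 1633/418) = -193*(-34315/418) = 6622795/418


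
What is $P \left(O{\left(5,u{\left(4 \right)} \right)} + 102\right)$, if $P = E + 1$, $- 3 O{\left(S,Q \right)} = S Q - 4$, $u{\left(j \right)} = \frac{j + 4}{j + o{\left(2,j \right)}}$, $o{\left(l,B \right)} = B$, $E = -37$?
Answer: $-3660$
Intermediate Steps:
$u{\left(j \right)} = \frac{4 + j}{2 j}$ ($u{\left(j \right)} = \frac{j + 4}{j + j} = \frac{4 + j}{2 j}$)
$O{\left(S,Q \right)} = \frac{4}{3} - \frac{Q S}{3}$ ($O{\left(S,Q \right)} = - \frac{S Q - 4}{3} = - \frac{Q S - 4}{3} = - \frac{-4 + Q S}{3} = \frac{4}{3} - \frac{Q S}{3}$)
$P = -36$ ($P = -37 + 1 = -36$)
$P \left(O{\left(5,u{\left(4 \right)} \right)} + 102\right) = - 36 \left(\left(\frac{4}{3} - \frac{1}{3} \frac{4 + 4}{2 \cdot 4} \cdot 5\right) + 102\right) = - 36 \left(\left(\frac{4}{3} - \frac{1}{3} \cdot \frac{1}{2} \cdot \frac{1}{4} \cdot 8 \cdot 5\right) + 102\right) = - 36 \left(\left(\frac{4}{3} - \frac{1}{3} \cdot 5\right) + 102\right) = - 36 \left(\left(\frac{4}{3} - \frac{5}{3}\right) + 102\right) = - 36 \left(- \frac{1}{3} + 102\right) = \left(-36\right) \frac{305}{3} = -3660$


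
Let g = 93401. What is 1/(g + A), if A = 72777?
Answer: 1/166178 ≈ 6.0176e-6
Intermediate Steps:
1/(g + A) = 1/(93401 + 72777) = 1/166178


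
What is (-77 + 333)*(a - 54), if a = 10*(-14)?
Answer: -49664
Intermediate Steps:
a = -140
(-77 + 333)*(a - 54) = (-77 + 333)*(-140 - 54) = 256*(-194) = -49664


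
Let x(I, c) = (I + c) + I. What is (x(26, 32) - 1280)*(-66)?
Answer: 78936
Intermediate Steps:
x(I, c) = c + 2*I
(x(26, 32) - 1280)*(-66) = ((32 + 2*26) - 1280)*(-66) = ((32 + 52) - 1280)*(-66) = (84 - 1280)*(-66) = -1196*(-66) = 78936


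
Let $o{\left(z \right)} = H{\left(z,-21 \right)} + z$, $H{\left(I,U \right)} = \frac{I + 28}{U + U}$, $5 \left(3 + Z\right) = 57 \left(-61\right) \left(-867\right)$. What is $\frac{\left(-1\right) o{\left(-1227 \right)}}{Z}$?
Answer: $\frac{251675}{126610848} \approx 0.0019878$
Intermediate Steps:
$Z = \frac{3014544}{5}$ ($Z = -3 + \frac{57 \left(-61\right) \left(-867\right)}{5} = -3 + \frac{\left(-3477\right) \left(-867\right)}{5} = -3 + \frac{1}{5} \cdot 3014559 = -3 + \frac{3014559}{5} = \frac{3014544}{5} \approx 6.0291 \cdot 10^{5}$)
$H{\left(I,U \right)} = \frac{28 + I}{2 U}$
$o{\left(z \right)} = - \frac{2}{3} + \frac{41 z}{42}$ ($o{\left(z \right)} = \frac{28 + z}{2 \left(-21\right)} + z = \frac{1}{2} \left(- \frac{1}{21}\right) \left(28 + z\right) + z = \left(- \frac{2}{3} - \frac{z}{42}\right) + z = - \frac{2}{3} + \frac{41 z}{42}$)
$\frac{\left(-1\right) o{\left(-1227 \right)}}{Z} = \frac{\left(-1\right) \left(- \frac{2}{3} + \frac{41}{42} \left(-1227\right)\right)}{\frac{3014544}{5}} = - (- \frac{2}{3} - \frac{16769}{14}) \frac{5}{3014544} = \left(-1\right) \left(- \frac{50335}{42}\right) \frac{5}{3014544} = \frac{50335}{42} \cdot \frac{5}{3014544} = \frac{251675}{126610848}$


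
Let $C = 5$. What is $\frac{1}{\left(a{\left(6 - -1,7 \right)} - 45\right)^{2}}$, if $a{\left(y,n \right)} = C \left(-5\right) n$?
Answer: $\frac{1}{48400} \approx 2.0661 \cdot 10^{-5}$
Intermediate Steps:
$a{\left(y,n \right)} = - 25 n$ ($a{\left(y,n \right)} = 5 \left(-5\right) n = - 25 n$)
$\frac{1}{\left(a{\left(6 - -1,7 \right)} - 45\right)^{2}} = \frac{1}{\left(\left(-25\right) 7 - 45\right)^{2}} = \frac{1}{\left(-175 - 45\right)^{2}} = \frac{1}{\left(-220\right)^{2}} = \frac{1}{48400}$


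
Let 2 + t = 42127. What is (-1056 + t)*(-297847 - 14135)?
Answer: -12812788758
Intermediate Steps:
t = 42125 (t = -2 + 42127 = 42125)
(-1056 + t)*(-297847 - 14135) = (-1056 + 42125)*(-297847 - 14135) = 41069*(-311982) = -12812788758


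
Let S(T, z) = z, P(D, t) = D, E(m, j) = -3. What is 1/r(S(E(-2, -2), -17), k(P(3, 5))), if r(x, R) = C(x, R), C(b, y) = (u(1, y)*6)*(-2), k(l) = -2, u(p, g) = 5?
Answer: -1/60 ≈ -0.016667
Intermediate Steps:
C(b, y) = -60 (C(b, y) = (5*6)*(-2) = 30*(-2) = -60)
r(x, R) = -60
1/r(S(E(-2, -2), -17), k(P(3, 5))) = 1/(-60) = -1/60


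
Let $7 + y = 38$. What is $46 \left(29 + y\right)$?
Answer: $2760$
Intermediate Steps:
$y = 31$ ($y = -7 + 38 = 31$)
$46 \left(29 + y\right) = 46 \left(29 + 31\right) = 46 \cdot 60 = 2760$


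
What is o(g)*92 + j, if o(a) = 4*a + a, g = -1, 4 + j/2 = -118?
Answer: -704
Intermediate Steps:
j = -244 (j = -8 + 2*(-118) = -8 - 236 = -244)
o(a) = 5*a
o(g)*92 + j = (5*(-1))*92 - 244 = -5*92 - 244 = -460 - 244 = -704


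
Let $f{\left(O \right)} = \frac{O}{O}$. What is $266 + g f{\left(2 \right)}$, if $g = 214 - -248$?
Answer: $728$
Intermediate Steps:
$f{\left(O \right)} = 1$
$g = 462$ ($g = 214 + 248 = 462$)
$266 + g f{\left(2 \right)} = 266 + 462 \cdot 1 = 266 + 462 = 728$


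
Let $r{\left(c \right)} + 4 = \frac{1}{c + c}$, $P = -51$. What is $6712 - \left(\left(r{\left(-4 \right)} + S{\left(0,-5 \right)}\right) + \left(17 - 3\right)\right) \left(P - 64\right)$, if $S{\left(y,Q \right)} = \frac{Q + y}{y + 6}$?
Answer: $\frac{186043}{24} \approx 7751.8$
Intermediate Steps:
$S{\left(y,Q \right)} = \frac{Q + y}{6 + y}$
$r{\left(c \right)} = -4 + \frac{1}{2 c}$ ($r{\left(c \right)} = -4 + \frac{1}{c + c} = -4 + \frac{1}{2 c}$)
$6712 - \left(\left(r{\left(-4 \right)} + S{\left(0,-5 \right)}\right) + \left(17 - 3\right)\right) \left(P - 64\right) = 6712 - \left(\left(\left(-4 + \frac{1}{2 \left(-4\right)}\right) + \frac{-5 + 0}{6 + 0}\right) + \left(17 - 3\right)\right) \left(-51 - 64\right) = 6712 - \left(\left(\left(-4 + \frac{1}{2} \left(- \frac{1}{4}\right)\right) + \frac{1}{6} \left(-5\right)\right) + \left(17 - 3\right)\right) \left(-115\right) = 6712 - \left(\left(\left(-4 - \frac{1}{8}\right) + \frac{1}{6} \left(-5\right)\right) + 14\right) \left(-115\right) = 6712 - \left(\left(- \frac{33}{8} - \frac{5}{6}\right) + 14\right) \left(-115\right) = 6712 - \left(- \frac{119}{24} + 14\right) \left(-115\right) = 6712 - \frac{217}{24} \left(-115\right) = 6712 - - \frac{24955}{24} = 6712 + \frac{24955}{24} = \frac{186043}{24}$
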